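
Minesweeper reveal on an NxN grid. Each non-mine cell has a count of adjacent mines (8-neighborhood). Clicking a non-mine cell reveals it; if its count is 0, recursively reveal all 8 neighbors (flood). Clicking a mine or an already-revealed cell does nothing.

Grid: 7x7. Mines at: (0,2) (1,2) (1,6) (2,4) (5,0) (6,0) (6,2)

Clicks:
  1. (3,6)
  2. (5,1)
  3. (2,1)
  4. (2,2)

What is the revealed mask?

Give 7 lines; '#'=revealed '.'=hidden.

Answer: ##.....
##.....
####.##
#######
#######
.######
...####

Derivation:
Click 1 (3,6) count=0: revealed 34 new [(0,0) (0,1) (1,0) (1,1) (2,0) (2,1) (2,2) (2,3) (2,5) (2,6) (3,0) (3,1) (3,2) (3,3) (3,4) (3,5) (3,6) (4,0) (4,1) (4,2) (4,3) (4,4) (4,5) (4,6) (5,1) (5,2) (5,3) (5,4) (5,5) (5,6) (6,3) (6,4) (6,5) (6,6)] -> total=34
Click 2 (5,1) count=3: revealed 0 new [(none)] -> total=34
Click 3 (2,1) count=1: revealed 0 new [(none)] -> total=34
Click 4 (2,2) count=1: revealed 0 new [(none)] -> total=34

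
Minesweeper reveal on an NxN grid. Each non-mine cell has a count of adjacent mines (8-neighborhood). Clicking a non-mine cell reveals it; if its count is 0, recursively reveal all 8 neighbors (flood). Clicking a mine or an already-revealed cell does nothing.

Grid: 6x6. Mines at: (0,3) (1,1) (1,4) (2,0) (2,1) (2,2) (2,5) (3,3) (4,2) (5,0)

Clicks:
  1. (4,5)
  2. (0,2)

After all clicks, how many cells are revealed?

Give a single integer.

Click 1 (4,5) count=0: revealed 8 new [(3,4) (3,5) (4,3) (4,4) (4,5) (5,3) (5,4) (5,5)] -> total=8
Click 2 (0,2) count=2: revealed 1 new [(0,2)] -> total=9

Answer: 9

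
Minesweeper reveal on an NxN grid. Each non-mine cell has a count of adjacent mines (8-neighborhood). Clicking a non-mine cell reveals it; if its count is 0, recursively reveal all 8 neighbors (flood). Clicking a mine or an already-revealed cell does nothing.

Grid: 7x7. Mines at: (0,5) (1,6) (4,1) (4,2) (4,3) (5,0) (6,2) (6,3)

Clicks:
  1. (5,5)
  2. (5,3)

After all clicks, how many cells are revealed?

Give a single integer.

Answer: 35

Derivation:
Click 1 (5,5) count=0: revealed 34 new [(0,0) (0,1) (0,2) (0,3) (0,4) (1,0) (1,1) (1,2) (1,3) (1,4) (1,5) (2,0) (2,1) (2,2) (2,3) (2,4) (2,5) (2,6) (3,0) (3,1) (3,2) (3,3) (3,4) (3,5) (3,6) (4,4) (4,5) (4,6) (5,4) (5,5) (5,6) (6,4) (6,5) (6,6)] -> total=34
Click 2 (5,3) count=4: revealed 1 new [(5,3)] -> total=35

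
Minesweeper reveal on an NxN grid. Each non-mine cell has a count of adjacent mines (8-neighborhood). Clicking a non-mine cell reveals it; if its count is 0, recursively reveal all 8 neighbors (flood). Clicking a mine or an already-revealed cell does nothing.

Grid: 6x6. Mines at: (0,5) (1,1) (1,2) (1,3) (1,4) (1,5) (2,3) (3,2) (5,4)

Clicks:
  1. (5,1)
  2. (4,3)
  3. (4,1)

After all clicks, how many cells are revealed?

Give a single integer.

Answer: 12

Derivation:
Click 1 (5,1) count=0: revealed 12 new [(2,0) (2,1) (3,0) (3,1) (4,0) (4,1) (4,2) (4,3) (5,0) (5,1) (5,2) (5,3)] -> total=12
Click 2 (4,3) count=2: revealed 0 new [(none)] -> total=12
Click 3 (4,1) count=1: revealed 0 new [(none)] -> total=12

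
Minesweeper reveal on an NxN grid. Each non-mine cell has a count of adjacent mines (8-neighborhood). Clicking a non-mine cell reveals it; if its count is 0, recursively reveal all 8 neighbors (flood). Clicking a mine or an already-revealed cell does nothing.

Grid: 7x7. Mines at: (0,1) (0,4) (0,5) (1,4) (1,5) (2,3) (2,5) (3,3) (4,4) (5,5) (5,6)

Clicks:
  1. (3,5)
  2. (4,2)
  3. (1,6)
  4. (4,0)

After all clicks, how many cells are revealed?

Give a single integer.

Click 1 (3,5) count=2: revealed 1 new [(3,5)] -> total=1
Click 2 (4,2) count=1: revealed 1 new [(4,2)] -> total=2
Click 3 (1,6) count=3: revealed 1 new [(1,6)] -> total=3
Click 4 (4,0) count=0: revealed 22 new [(1,0) (1,1) (1,2) (2,0) (2,1) (2,2) (3,0) (3,1) (3,2) (4,0) (4,1) (4,3) (5,0) (5,1) (5,2) (5,3) (5,4) (6,0) (6,1) (6,2) (6,3) (6,4)] -> total=25

Answer: 25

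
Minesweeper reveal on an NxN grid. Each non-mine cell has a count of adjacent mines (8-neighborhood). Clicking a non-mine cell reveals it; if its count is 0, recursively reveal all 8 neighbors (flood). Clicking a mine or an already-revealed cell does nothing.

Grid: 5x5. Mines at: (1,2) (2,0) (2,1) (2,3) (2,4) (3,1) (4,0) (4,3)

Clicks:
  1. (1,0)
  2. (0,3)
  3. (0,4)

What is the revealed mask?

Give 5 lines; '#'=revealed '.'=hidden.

Answer: ...##
#..##
.....
.....
.....

Derivation:
Click 1 (1,0) count=2: revealed 1 new [(1,0)] -> total=1
Click 2 (0,3) count=1: revealed 1 new [(0,3)] -> total=2
Click 3 (0,4) count=0: revealed 3 new [(0,4) (1,3) (1,4)] -> total=5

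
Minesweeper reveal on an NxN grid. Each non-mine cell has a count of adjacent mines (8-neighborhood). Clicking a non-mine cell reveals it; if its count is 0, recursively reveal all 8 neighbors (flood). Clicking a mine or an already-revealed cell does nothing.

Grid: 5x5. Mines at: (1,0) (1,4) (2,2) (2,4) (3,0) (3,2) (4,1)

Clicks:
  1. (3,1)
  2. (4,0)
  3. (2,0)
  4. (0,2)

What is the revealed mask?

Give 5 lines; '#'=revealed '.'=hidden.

Answer: .###.
.###.
#....
.#...
#....

Derivation:
Click 1 (3,1) count=4: revealed 1 new [(3,1)] -> total=1
Click 2 (4,0) count=2: revealed 1 new [(4,0)] -> total=2
Click 3 (2,0) count=2: revealed 1 new [(2,0)] -> total=3
Click 4 (0,2) count=0: revealed 6 new [(0,1) (0,2) (0,3) (1,1) (1,2) (1,3)] -> total=9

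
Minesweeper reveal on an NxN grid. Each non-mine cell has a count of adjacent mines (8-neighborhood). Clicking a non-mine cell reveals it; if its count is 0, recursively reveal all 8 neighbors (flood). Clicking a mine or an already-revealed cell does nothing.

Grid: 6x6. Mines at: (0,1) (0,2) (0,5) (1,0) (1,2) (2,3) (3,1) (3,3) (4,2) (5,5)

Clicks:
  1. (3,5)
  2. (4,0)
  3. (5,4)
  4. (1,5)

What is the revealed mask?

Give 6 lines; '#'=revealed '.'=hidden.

Click 1 (3,5) count=0: revealed 8 new [(1,4) (1,5) (2,4) (2,5) (3,4) (3,5) (4,4) (4,5)] -> total=8
Click 2 (4,0) count=1: revealed 1 new [(4,0)] -> total=9
Click 3 (5,4) count=1: revealed 1 new [(5,4)] -> total=10
Click 4 (1,5) count=1: revealed 0 new [(none)] -> total=10

Answer: ......
....##
....##
....##
#...##
....#.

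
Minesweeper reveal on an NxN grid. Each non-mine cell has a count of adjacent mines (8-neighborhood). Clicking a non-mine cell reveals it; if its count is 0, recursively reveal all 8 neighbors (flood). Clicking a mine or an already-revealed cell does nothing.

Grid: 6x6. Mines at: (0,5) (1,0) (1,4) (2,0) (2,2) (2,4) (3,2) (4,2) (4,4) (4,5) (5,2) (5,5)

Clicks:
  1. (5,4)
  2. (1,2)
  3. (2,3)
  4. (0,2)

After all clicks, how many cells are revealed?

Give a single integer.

Click 1 (5,4) count=3: revealed 1 new [(5,4)] -> total=1
Click 2 (1,2) count=1: revealed 1 new [(1,2)] -> total=2
Click 3 (2,3) count=4: revealed 1 new [(2,3)] -> total=3
Click 4 (0,2) count=0: revealed 5 new [(0,1) (0,2) (0,3) (1,1) (1,3)] -> total=8

Answer: 8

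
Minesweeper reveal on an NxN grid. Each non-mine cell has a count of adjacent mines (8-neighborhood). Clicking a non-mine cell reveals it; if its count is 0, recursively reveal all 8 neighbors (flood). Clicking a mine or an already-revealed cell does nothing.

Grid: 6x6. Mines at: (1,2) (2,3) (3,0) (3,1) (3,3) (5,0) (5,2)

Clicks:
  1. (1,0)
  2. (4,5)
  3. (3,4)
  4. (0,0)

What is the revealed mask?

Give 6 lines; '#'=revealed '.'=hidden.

Answer: ##.###
##.###
##..##
....##
...###
...###

Derivation:
Click 1 (1,0) count=0: revealed 6 new [(0,0) (0,1) (1,0) (1,1) (2,0) (2,1)] -> total=6
Click 2 (4,5) count=0: revealed 16 new [(0,3) (0,4) (0,5) (1,3) (1,4) (1,5) (2,4) (2,5) (3,4) (3,5) (4,3) (4,4) (4,5) (5,3) (5,4) (5,5)] -> total=22
Click 3 (3,4) count=2: revealed 0 new [(none)] -> total=22
Click 4 (0,0) count=0: revealed 0 new [(none)] -> total=22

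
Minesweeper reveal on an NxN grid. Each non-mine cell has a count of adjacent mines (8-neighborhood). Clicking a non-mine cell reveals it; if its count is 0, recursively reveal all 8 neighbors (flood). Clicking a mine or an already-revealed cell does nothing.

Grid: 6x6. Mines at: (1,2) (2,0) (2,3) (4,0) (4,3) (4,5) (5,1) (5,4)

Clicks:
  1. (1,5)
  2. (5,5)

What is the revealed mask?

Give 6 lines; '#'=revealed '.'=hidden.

Click 1 (1,5) count=0: revealed 10 new [(0,3) (0,4) (0,5) (1,3) (1,4) (1,5) (2,4) (2,5) (3,4) (3,5)] -> total=10
Click 2 (5,5) count=2: revealed 1 new [(5,5)] -> total=11

Answer: ...###
...###
....##
....##
......
.....#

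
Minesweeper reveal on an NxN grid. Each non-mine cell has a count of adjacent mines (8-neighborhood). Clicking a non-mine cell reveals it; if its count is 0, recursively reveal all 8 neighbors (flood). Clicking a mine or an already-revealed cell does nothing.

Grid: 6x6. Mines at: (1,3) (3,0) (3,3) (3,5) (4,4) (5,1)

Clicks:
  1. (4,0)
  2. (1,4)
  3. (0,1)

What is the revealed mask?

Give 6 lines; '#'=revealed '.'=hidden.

Answer: ###...
###.#.
###...
......
#.....
......

Derivation:
Click 1 (4,0) count=2: revealed 1 new [(4,0)] -> total=1
Click 2 (1,4) count=1: revealed 1 new [(1,4)] -> total=2
Click 3 (0,1) count=0: revealed 9 new [(0,0) (0,1) (0,2) (1,0) (1,1) (1,2) (2,0) (2,1) (2,2)] -> total=11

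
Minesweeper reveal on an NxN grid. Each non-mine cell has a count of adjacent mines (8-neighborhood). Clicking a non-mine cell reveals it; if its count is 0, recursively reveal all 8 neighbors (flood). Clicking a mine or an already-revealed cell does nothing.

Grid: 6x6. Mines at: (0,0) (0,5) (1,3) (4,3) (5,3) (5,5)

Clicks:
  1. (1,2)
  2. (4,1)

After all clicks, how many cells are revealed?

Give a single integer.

Click 1 (1,2) count=1: revealed 1 new [(1,2)] -> total=1
Click 2 (4,1) count=0: revealed 14 new [(1,0) (1,1) (2,0) (2,1) (2,2) (3,0) (3,1) (3,2) (4,0) (4,1) (4,2) (5,0) (5,1) (5,2)] -> total=15

Answer: 15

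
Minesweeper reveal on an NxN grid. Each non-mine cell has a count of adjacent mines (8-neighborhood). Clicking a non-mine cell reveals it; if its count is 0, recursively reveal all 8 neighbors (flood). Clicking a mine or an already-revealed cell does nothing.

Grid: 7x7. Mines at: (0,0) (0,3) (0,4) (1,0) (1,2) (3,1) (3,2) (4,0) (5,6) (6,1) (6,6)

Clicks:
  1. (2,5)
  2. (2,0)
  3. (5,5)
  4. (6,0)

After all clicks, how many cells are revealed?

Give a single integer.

Click 1 (2,5) count=0: revealed 27 new [(0,5) (0,6) (1,3) (1,4) (1,5) (1,6) (2,3) (2,4) (2,5) (2,6) (3,3) (3,4) (3,5) (3,6) (4,2) (4,3) (4,4) (4,5) (4,6) (5,2) (5,3) (5,4) (5,5) (6,2) (6,3) (6,4) (6,5)] -> total=27
Click 2 (2,0) count=2: revealed 1 new [(2,0)] -> total=28
Click 3 (5,5) count=2: revealed 0 new [(none)] -> total=28
Click 4 (6,0) count=1: revealed 1 new [(6,0)] -> total=29

Answer: 29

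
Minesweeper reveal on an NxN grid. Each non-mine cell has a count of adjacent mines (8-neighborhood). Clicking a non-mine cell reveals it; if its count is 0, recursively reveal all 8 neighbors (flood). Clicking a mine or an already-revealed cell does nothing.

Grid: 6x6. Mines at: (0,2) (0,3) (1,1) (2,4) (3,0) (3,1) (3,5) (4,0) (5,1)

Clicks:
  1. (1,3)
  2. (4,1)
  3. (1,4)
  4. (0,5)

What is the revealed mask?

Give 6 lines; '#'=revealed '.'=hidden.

Click 1 (1,3) count=3: revealed 1 new [(1,3)] -> total=1
Click 2 (4,1) count=4: revealed 1 new [(4,1)] -> total=2
Click 3 (1,4) count=2: revealed 1 new [(1,4)] -> total=3
Click 4 (0,5) count=0: revealed 3 new [(0,4) (0,5) (1,5)] -> total=6

Answer: ....##
...###
......
......
.#....
......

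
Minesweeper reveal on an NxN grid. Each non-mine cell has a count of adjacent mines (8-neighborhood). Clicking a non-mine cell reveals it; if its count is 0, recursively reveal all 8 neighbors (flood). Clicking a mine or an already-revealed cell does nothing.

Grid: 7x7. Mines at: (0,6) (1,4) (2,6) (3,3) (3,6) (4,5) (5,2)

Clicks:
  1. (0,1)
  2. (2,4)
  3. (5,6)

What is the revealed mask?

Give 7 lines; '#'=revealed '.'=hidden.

Answer: ####...
####...
#####..
###....
###....
##....#
##.....

Derivation:
Click 1 (0,1) count=0: revealed 22 new [(0,0) (0,1) (0,2) (0,3) (1,0) (1,1) (1,2) (1,3) (2,0) (2,1) (2,2) (2,3) (3,0) (3,1) (3,2) (4,0) (4,1) (4,2) (5,0) (5,1) (6,0) (6,1)] -> total=22
Click 2 (2,4) count=2: revealed 1 new [(2,4)] -> total=23
Click 3 (5,6) count=1: revealed 1 new [(5,6)] -> total=24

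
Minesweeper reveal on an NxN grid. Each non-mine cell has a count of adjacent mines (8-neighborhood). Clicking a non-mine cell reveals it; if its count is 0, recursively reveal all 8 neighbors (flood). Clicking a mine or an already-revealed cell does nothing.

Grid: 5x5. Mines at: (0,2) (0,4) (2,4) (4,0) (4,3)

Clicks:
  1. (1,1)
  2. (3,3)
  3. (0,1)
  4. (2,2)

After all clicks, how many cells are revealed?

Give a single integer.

Answer: 14

Derivation:
Click 1 (1,1) count=1: revealed 1 new [(1,1)] -> total=1
Click 2 (3,3) count=2: revealed 1 new [(3,3)] -> total=2
Click 3 (0,1) count=1: revealed 1 new [(0,1)] -> total=3
Click 4 (2,2) count=0: revealed 11 new [(0,0) (1,0) (1,2) (1,3) (2,0) (2,1) (2,2) (2,3) (3,0) (3,1) (3,2)] -> total=14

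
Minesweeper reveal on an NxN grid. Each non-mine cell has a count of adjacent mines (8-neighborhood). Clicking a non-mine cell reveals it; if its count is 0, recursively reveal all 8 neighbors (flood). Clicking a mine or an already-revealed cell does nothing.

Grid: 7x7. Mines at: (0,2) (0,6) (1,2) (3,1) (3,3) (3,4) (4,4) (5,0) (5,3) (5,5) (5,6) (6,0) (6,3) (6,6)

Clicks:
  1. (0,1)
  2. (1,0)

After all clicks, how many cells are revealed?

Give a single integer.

Answer: 6

Derivation:
Click 1 (0,1) count=2: revealed 1 new [(0,1)] -> total=1
Click 2 (1,0) count=0: revealed 5 new [(0,0) (1,0) (1,1) (2,0) (2,1)] -> total=6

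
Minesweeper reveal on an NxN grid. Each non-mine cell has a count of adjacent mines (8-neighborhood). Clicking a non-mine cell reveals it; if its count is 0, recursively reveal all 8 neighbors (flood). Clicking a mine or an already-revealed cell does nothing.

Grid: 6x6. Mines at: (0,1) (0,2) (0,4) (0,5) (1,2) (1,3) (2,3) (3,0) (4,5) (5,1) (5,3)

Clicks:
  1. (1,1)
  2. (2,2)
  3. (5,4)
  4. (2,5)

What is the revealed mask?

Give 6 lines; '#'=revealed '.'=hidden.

Answer: ......
.#..##
..#.##
....##
......
....#.

Derivation:
Click 1 (1,1) count=3: revealed 1 new [(1,1)] -> total=1
Click 2 (2,2) count=3: revealed 1 new [(2,2)] -> total=2
Click 3 (5,4) count=2: revealed 1 new [(5,4)] -> total=3
Click 4 (2,5) count=0: revealed 6 new [(1,4) (1,5) (2,4) (2,5) (3,4) (3,5)] -> total=9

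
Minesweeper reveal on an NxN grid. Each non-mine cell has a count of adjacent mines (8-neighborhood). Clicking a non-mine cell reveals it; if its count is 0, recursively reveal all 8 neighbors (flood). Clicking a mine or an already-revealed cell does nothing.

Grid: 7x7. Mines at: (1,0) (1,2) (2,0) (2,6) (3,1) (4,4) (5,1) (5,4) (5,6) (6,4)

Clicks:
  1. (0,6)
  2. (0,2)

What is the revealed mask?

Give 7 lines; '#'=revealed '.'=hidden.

Answer: ..#####
...####
...###.
...###.
.......
.......
.......

Derivation:
Click 1 (0,6) count=0: revealed 14 new [(0,3) (0,4) (0,5) (0,6) (1,3) (1,4) (1,5) (1,6) (2,3) (2,4) (2,5) (3,3) (3,4) (3,5)] -> total=14
Click 2 (0,2) count=1: revealed 1 new [(0,2)] -> total=15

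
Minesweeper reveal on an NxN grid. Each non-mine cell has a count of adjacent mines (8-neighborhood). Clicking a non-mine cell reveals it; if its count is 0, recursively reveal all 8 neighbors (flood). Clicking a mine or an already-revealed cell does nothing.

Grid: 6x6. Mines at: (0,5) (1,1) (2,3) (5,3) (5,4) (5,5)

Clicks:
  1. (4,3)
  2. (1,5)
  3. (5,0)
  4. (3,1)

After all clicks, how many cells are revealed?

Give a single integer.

Answer: 14

Derivation:
Click 1 (4,3) count=2: revealed 1 new [(4,3)] -> total=1
Click 2 (1,5) count=1: revealed 1 new [(1,5)] -> total=2
Click 3 (5,0) count=0: revealed 12 new [(2,0) (2,1) (2,2) (3,0) (3,1) (3,2) (4,0) (4,1) (4,2) (5,0) (5,1) (5,2)] -> total=14
Click 4 (3,1) count=0: revealed 0 new [(none)] -> total=14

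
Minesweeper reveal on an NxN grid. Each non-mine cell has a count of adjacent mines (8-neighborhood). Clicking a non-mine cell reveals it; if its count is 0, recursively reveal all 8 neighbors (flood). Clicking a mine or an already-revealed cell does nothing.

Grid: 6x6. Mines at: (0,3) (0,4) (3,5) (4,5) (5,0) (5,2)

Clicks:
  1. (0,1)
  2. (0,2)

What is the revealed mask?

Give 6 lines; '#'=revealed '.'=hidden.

Click 1 (0,1) count=0: revealed 23 new [(0,0) (0,1) (0,2) (1,0) (1,1) (1,2) (1,3) (1,4) (2,0) (2,1) (2,2) (2,3) (2,4) (3,0) (3,1) (3,2) (3,3) (3,4) (4,0) (4,1) (4,2) (4,3) (4,4)] -> total=23
Click 2 (0,2) count=1: revealed 0 new [(none)] -> total=23

Answer: ###...
#####.
#####.
#####.
#####.
......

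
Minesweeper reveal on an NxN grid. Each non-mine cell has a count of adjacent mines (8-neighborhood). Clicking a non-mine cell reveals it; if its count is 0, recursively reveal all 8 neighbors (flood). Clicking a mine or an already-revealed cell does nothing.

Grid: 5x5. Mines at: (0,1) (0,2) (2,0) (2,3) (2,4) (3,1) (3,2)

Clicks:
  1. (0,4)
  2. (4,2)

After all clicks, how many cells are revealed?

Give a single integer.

Click 1 (0,4) count=0: revealed 4 new [(0,3) (0,4) (1,3) (1,4)] -> total=4
Click 2 (4,2) count=2: revealed 1 new [(4,2)] -> total=5

Answer: 5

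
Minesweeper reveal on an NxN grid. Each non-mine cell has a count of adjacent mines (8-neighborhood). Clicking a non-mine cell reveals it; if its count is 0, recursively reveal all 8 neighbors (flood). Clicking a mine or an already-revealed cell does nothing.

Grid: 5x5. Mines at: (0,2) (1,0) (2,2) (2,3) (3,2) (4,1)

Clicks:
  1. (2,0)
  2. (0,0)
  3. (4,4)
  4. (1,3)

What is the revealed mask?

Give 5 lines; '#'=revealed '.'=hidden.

Click 1 (2,0) count=1: revealed 1 new [(2,0)] -> total=1
Click 2 (0,0) count=1: revealed 1 new [(0,0)] -> total=2
Click 3 (4,4) count=0: revealed 4 new [(3,3) (3,4) (4,3) (4,4)] -> total=6
Click 4 (1,3) count=3: revealed 1 new [(1,3)] -> total=7

Answer: #....
...#.
#....
...##
...##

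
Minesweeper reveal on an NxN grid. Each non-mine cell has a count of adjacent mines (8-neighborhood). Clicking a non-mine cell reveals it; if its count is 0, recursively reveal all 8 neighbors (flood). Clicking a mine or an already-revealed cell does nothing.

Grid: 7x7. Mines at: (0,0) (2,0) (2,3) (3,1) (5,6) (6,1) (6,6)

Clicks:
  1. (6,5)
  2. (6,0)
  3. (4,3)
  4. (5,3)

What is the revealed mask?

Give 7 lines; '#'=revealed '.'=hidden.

Click 1 (6,5) count=2: revealed 1 new [(6,5)] -> total=1
Click 2 (6,0) count=1: revealed 1 new [(6,0)] -> total=2
Click 3 (4,3) count=0: revealed 32 new [(0,1) (0,2) (0,3) (0,4) (0,5) (0,6) (1,1) (1,2) (1,3) (1,4) (1,5) (1,6) (2,4) (2,5) (2,6) (3,2) (3,3) (3,4) (3,5) (3,6) (4,2) (4,3) (4,4) (4,5) (4,6) (5,2) (5,3) (5,4) (5,5) (6,2) (6,3) (6,4)] -> total=34
Click 4 (5,3) count=0: revealed 0 new [(none)] -> total=34

Answer: .######
.######
....###
..#####
..#####
..####.
#.####.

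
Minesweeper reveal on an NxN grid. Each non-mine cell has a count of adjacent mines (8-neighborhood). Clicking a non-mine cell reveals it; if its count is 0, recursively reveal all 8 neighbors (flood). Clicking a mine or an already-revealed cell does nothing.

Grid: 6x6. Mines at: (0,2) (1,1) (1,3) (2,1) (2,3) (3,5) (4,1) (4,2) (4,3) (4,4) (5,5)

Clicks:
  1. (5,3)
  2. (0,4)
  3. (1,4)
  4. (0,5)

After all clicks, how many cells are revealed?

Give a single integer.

Click 1 (5,3) count=3: revealed 1 new [(5,3)] -> total=1
Click 2 (0,4) count=1: revealed 1 new [(0,4)] -> total=2
Click 3 (1,4) count=2: revealed 1 new [(1,4)] -> total=3
Click 4 (0,5) count=0: revealed 4 new [(0,5) (1,5) (2,4) (2,5)] -> total=7

Answer: 7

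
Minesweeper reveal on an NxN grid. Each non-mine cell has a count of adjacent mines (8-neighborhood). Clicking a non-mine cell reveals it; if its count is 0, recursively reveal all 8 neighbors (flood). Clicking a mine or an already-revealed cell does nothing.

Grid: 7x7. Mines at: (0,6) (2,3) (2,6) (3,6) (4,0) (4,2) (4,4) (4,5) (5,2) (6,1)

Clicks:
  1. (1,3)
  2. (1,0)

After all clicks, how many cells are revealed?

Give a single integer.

Click 1 (1,3) count=1: revealed 1 new [(1,3)] -> total=1
Click 2 (1,0) count=0: revealed 17 new [(0,0) (0,1) (0,2) (0,3) (0,4) (0,5) (1,0) (1,1) (1,2) (1,4) (1,5) (2,0) (2,1) (2,2) (3,0) (3,1) (3,2)] -> total=18

Answer: 18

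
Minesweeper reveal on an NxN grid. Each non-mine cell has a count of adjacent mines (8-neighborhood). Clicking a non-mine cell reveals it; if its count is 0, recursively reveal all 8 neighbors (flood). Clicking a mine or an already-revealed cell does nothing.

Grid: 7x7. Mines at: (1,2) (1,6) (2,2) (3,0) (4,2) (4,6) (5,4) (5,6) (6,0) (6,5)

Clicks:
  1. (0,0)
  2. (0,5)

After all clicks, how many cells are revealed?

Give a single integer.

Answer: 7

Derivation:
Click 1 (0,0) count=0: revealed 6 new [(0,0) (0,1) (1,0) (1,1) (2,0) (2,1)] -> total=6
Click 2 (0,5) count=1: revealed 1 new [(0,5)] -> total=7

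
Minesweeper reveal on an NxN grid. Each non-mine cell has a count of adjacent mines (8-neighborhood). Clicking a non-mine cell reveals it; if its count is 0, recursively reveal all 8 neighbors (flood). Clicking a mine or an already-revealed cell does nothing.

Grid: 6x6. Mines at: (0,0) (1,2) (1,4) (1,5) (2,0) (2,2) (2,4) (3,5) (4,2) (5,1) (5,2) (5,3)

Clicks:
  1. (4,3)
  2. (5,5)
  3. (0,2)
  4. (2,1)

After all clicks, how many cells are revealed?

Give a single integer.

Click 1 (4,3) count=3: revealed 1 new [(4,3)] -> total=1
Click 2 (5,5) count=0: revealed 4 new [(4,4) (4,5) (5,4) (5,5)] -> total=5
Click 3 (0,2) count=1: revealed 1 new [(0,2)] -> total=6
Click 4 (2,1) count=3: revealed 1 new [(2,1)] -> total=7

Answer: 7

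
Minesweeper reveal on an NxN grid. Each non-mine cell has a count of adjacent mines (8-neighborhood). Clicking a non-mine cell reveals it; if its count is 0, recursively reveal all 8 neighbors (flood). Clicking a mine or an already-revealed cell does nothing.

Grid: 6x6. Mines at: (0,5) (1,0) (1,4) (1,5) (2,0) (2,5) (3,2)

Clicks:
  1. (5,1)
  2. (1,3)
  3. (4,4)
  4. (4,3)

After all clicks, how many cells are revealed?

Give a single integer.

Answer: 18

Derivation:
Click 1 (5,1) count=0: revealed 17 new [(3,0) (3,1) (3,3) (3,4) (3,5) (4,0) (4,1) (4,2) (4,3) (4,4) (4,5) (5,0) (5,1) (5,2) (5,3) (5,4) (5,5)] -> total=17
Click 2 (1,3) count=1: revealed 1 new [(1,3)] -> total=18
Click 3 (4,4) count=0: revealed 0 new [(none)] -> total=18
Click 4 (4,3) count=1: revealed 0 new [(none)] -> total=18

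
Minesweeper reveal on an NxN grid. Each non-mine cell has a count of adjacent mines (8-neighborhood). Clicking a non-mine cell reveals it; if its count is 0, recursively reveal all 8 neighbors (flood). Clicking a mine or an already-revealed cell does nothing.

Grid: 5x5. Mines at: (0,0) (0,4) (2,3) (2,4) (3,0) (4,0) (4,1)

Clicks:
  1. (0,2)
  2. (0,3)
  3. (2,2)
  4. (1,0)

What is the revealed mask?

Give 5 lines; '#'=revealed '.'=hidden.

Click 1 (0,2) count=0: revealed 6 new [(0,1) (0,2) (0,3) (1,1) (1,2) (1,3)] -> total=6
Click 2 (0,3) count=1: revealed 0 new [(none)] -> total=6
Click 3 (2,2) count=1: revealed 1 new [(2,2)] -> total=7
Click 4 (1,0) count=1: revealed 1 new [(1,0)] -> total=8

Answer: .###.
####.
..#..
.....
.....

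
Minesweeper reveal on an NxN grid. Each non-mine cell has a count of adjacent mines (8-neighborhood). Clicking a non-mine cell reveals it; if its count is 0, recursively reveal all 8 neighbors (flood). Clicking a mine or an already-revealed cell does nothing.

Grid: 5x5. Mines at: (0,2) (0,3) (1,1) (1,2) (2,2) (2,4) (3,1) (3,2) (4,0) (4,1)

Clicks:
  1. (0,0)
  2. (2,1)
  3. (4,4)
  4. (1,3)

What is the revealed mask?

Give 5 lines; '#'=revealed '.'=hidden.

Answer: #....
...#.
.#...
...##
...##

Derivation:
Click 1 (0,0) count=1: revealed 1 new [(0,0)] -> total=1
Click 2 (2,1) count=5: revealed 1 new [(2,1)] -> total=2
Click 3 (4,4) count=0: revealed 4 new [(3,3) (3,4) (4,3) (4,4)] -> total=6
Click 4 (1,3) count=5: revealed 1 new [(1,3)] -> total=7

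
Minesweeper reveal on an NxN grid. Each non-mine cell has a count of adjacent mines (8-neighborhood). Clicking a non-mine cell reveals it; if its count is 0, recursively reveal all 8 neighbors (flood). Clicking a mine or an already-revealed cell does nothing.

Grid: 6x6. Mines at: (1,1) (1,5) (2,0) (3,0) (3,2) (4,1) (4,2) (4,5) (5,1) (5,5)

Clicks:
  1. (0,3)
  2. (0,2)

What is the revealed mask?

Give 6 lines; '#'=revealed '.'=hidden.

Answer: ..###.
..###.
..###.
......
......
......

Derivation:
Click 1 (0,3) count=0: revealed 9 new [(0,2) (0,3) (0,4) (1,2) (1,3) (1,4) (2,2) (2,3) (2,4)] -> total=9
Click 2 (0,2) count=1: revealed 0 new [(none)] -> total=9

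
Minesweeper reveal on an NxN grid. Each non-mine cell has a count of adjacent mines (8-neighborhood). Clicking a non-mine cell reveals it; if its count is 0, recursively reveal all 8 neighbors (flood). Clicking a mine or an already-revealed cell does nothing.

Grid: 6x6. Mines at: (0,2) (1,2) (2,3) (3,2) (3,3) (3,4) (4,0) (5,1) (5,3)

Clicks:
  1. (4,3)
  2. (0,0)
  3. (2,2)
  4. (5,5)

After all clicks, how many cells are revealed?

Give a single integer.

Click 1 (4,3) count=4: revealed 1 new [(4,3)] -> total=1
Click 2 (0,0) count=0: revealed 8 new [(0,0) (0,1) (1,0) (1,1) (2,0) (2,1) (3,0) (3,1)] -> total=9
Click 3 (2,2) count=4: revealed 1 new [(2,2)] -> total=10
Click 4 (5,5) count=0: revealed 4 new [(4,4) (4,5) (5,4) (5,5)] -> total=14

Answer: 14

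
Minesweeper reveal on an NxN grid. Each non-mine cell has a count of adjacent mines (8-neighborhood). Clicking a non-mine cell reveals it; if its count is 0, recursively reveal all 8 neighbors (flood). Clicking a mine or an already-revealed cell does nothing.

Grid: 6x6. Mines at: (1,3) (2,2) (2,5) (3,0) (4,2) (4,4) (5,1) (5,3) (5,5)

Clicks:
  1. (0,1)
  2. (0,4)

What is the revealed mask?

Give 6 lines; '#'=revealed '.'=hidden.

Answer: ###.#.
###...
##....
......
......
......

Derivation:
Click 1 (0,1) count=0: revealed 8 new [(0,0) (0,1) (0,2) (1,0) (1,1) (1,2) (2,0) (2,1)] -> total=8
Click 2 (0,4) count=1: revealed 1 new [(0,4)] -> total=9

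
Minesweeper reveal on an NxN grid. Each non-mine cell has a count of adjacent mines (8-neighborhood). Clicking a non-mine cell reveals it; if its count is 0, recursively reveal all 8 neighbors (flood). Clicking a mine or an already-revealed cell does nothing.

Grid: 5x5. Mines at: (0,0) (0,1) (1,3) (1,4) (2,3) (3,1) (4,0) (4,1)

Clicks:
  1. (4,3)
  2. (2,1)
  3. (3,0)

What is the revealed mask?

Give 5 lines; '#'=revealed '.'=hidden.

Answer: .....
.....
.#...
#.###
..###

Derivation:
Click 1 (4,3) count=0: revealed 6 new [(3,2) (3,3) (3,4) (4,2) (4,3) (4,4)] -> total=6
Click 2 (2,1) count=1: revealed 1 new [(2,1)] -> total=7
Click 3 (3,0) count=3: revealed 1 new [(3,0)] -> total=8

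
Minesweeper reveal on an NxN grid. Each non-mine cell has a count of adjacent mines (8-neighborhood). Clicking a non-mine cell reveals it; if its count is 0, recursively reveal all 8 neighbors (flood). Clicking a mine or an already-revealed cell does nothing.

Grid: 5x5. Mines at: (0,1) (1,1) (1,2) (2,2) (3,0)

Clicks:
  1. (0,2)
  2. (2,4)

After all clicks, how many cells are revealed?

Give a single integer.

Answer: 15

Derivation:
Click 1 (0,2) count=3: revealed 1 new [(0,2)] -> total=1
Click 2 (2,4) count=0: revealed 14 new [(0,3) (0,4) (1,3) (1,4) (2,3) (2,4) (3,1) (3,2) (3,3) (3,4) (4,1) (4,2) (4,3) (4,4)] -> total=15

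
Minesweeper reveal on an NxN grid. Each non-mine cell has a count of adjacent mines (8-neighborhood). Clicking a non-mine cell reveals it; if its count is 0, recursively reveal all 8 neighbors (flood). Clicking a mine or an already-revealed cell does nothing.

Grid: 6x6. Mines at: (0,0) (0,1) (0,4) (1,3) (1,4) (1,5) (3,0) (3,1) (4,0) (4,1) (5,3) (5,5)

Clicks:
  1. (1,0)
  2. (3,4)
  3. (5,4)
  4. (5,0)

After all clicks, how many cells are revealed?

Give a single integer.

Answer: 15

Derivation:
Click 1 (1,0) count=2: revealed 1 new [(1,0)] -> total=1
Click 2 (3,4) count=0: revealed 12 new [(2,2) (2,3) (2,4) (2,5) (3,2) (3,3) (3,4) (3,5) (4,2) (4,3) (4,4) (4,5)] -> total=13
Click 3 (5,4) count=2: revealed 1 new [(5,4)] -> total=14
Click 4 (5,0) count=2: revealed 1 new [(5,0)] -> total=15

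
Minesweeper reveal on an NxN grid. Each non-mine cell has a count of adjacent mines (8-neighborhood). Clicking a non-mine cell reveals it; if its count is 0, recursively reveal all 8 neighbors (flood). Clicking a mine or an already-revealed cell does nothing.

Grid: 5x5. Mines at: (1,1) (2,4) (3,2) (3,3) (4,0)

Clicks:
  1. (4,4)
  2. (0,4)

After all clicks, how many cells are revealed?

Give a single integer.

Click 1 (4,4) count=1: revealed 1 new [(4,4)] -> total=1
Click 2 (0,4) count=0: revealed 6 new [(0,2) (0,3) (0,4) (1,2) (1,3) (1,4)] -> total=7

Answer: 7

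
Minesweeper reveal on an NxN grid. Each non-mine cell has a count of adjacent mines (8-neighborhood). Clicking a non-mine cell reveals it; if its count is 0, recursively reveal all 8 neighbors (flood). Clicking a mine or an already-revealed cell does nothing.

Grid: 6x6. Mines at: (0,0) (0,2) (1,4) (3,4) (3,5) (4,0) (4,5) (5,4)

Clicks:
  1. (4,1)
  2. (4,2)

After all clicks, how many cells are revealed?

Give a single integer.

Answer: 18

Derivation:
Click 1 (4,1) count=1: revealed 1 new [(4,1)] -> total=1
Click 2 (4,2) count=0: revealed 17 new [(1,0) (1,1) (1,2) (1,3) (2,0) (2,1) (2,2) (2,3) (3,0) (3,1) (3,2) (3,3) (4,2) (4,3) (5,1) (5,2) (5,3)] -> total=18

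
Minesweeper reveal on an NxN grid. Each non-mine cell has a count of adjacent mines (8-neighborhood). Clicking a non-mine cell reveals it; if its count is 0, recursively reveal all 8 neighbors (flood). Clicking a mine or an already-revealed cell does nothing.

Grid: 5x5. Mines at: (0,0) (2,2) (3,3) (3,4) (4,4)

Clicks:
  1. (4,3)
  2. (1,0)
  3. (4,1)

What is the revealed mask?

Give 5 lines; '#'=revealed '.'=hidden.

Click 1 (4,3) count=3: revealed 1 new [(4,3)] -> total=1
Click 2 (1,0) count=1: revealed 1 new [(1,0)] -> total=2
Click 3 (4,1) count=0: revealed 9 new [(1,1) (2,0) (2,1) (3,0) (3,1) (3,2) (4,0) (4,1) (4,2)] -> total=11

Answer: .....
##...
##...
###..
####.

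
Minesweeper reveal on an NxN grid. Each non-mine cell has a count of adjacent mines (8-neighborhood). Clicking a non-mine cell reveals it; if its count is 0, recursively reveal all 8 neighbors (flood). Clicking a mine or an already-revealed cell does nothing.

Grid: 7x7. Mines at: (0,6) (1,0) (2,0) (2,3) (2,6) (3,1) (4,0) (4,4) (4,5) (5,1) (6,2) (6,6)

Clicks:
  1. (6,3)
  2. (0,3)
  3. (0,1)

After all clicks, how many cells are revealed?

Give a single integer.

Answer: 11

Derivation:
Click 1 (6,3) count=1: revealed 1 new [(6,3)] -> total=1
Click 2 (0,3) count=0: revealed 10 new [(0,1) (0,2) (0,3) (0,4) (0,5) (1,1) (1,2) (1,3) (1,4) (1,5)] -> total=11
Click 3 (0,1) count=1: revealed 0 new [(none)] -> total=11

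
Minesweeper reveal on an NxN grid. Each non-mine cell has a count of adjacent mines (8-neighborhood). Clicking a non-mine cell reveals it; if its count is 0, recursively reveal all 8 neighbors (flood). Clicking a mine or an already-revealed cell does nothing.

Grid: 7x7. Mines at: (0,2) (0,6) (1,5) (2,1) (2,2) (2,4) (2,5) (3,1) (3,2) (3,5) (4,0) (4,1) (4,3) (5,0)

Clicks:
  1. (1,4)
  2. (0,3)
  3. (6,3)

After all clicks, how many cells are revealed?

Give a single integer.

Answer: 17

Derivation:
Click 1 (1,4) count=3: revealed 1 new [(1,4)] -> total=1
Click 2 (0,3) count=1: revealed 1 new [(0,3)] -> total=2
Click 3 (6,3) count=0: revealed 15 new [(4,4) (4,5) (4,6) (5,1) (5,2) (5,3) (5,4) (5,5) (5,6) (6,1) (6,2) (6,3) (6,4) (6,5) (6,6)] -> total=17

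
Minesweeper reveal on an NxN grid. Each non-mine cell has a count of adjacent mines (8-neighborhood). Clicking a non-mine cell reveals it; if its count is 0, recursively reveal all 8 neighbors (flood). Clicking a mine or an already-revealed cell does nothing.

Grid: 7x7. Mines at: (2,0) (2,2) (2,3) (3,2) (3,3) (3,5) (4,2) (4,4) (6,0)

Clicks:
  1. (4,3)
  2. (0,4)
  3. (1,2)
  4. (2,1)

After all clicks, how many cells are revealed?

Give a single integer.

Answer: 19

Derivation:
Click 1 (4,3) count=4: revealed 1 new [(4,3)] -> total=1
Click 2 (0,4) count=0: revealed 17 new [(0,0) (0,1) (0,2) (0,3) (0,4) (0,5) (0,6) (1,0) (1,1) (1,2) (1,3) (1,4) (1,5) (1,6) (2,4) (2,5) (2,6)] -> total=18
Click 3 (1,2) count=2: revealed 0 new [(none)] -> total=18
Click 4 (2,1) count=3: revealed 1 new [(2,1)] -> total=19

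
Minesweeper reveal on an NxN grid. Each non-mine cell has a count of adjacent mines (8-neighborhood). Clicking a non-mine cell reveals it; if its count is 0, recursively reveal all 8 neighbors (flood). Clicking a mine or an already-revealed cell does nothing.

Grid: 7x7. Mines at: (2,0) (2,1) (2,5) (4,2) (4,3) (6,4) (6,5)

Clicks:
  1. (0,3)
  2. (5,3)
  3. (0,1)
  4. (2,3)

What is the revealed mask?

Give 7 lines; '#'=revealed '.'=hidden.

Answer: #######
#######
..###..
..###..
.......
...#...
.......

Derivation:
Click 1 (0,3) count=0: revealed 20 new [(0,0) (0,1) (0,2) (0,3) (0,4) (0,5) (0,6) (1,0) (1,1) (1,2) (1,3) (1,4) (1,5) (1,6) (2,2) (2,3) (2,4) (3,2) (3,3) (3,4)] -> total=20
Click 2 (5,3) count=3: revealed 1 new [(5,3)] -> total=21
Click 3 (0,1) count=0: revealed 0 new [(none)] -> total=21
Click 4 (2,3) count=0: revealed 0 new [(none)] -> total=21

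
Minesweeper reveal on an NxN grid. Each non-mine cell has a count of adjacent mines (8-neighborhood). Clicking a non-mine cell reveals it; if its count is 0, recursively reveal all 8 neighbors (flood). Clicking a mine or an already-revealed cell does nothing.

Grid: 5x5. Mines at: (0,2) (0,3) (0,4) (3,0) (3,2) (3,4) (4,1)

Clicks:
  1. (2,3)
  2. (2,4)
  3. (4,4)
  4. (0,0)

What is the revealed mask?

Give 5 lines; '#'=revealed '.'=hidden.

Click 1 (2,3) count=2: revealed 1 new [(2,3)] -> total=1
Click 2 (2,4) count=1: revealed 1 new [(2,4)] -> total=2
Click 3 (4,4) count=1: revealed 1 new [(4,4)] -> total=3
Click 4 (0,0) count=0: revealed 6 new [(0,0) (0,1) (1,0) (1,1) (2,0) (2,1)] -> total=9

Answer: ##...
##...
##.##
.....
....#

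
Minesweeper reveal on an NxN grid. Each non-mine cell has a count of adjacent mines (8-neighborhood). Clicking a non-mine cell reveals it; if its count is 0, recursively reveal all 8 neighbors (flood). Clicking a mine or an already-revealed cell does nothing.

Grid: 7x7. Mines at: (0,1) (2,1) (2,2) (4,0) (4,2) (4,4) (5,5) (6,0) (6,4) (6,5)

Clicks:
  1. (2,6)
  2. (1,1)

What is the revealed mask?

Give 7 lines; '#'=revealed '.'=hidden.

Click 1 (2,6) count=0: revealed 20 new [(0,2) (0,3) (0,4) (0,5) (0,6) (1,2) (1,3) (1,4) (1,5) (1,6) (2,3) (2,4) (2,5) (2,6) (3,3) (3,4) (3,5) (3,6) (4,5) (4,6)] -> total=20
Click 2 (1,1) count=3: revealed 1 new [(1,1)] -> total=21

Answer: ..#####
.######
...####
...####
.....##
.......
.......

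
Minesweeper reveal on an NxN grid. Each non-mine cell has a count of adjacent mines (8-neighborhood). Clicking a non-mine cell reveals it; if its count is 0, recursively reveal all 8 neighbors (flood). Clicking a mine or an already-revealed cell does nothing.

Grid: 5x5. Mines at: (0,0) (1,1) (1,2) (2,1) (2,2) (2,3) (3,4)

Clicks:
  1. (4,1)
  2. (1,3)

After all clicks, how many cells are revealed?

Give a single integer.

Answer: 9

Derivation:
Click 1 (4,1) count=0: revealed 8 new [(3,0) (3,1) (3,2) (3,3) (4,0) (4,1) (4,2) (4,3)] -> total=8
Click 2 (1,3) count=3: revealed 1 new [(1,3)] -> total=9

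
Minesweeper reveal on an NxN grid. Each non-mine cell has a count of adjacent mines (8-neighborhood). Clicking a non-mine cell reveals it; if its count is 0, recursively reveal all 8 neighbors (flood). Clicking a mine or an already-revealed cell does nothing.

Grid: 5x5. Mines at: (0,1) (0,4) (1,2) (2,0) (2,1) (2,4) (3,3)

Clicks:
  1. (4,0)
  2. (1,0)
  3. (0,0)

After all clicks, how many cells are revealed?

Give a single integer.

Click 1 (4,0) count=0: revealed 6 new [(3,0) (3,1) (3,2) (4,0) (4,1) (4,2)] -> total=6
Click 2 (1,0) count=3: revealed 1 new [(1,0)] -> total=7
Click 3 (0,0) count=1: revealed 1 new [(0,0)] -> total=8

Answer: 8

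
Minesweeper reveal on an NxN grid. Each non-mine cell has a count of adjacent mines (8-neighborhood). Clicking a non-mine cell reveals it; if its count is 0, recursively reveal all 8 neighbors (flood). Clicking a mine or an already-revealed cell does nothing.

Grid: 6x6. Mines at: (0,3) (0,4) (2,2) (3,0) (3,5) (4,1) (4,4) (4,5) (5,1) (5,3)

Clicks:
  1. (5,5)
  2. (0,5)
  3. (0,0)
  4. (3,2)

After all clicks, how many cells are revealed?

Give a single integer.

Answer: 11

Derivation:
Click 1 (5,5) count=2: revealed 1 new [(5,5)] -> total=1
Click 2 (0,5) count=1: revealed 1 new [(0,5)] -> total=2
Click 3 (0,0) count=0: revealed 8 new [(0,0) (0,1) (0,2) (1,0) (1,1) (1,2) (2,0) (2,1)] -> total=10
Click 4 (3,2) count=2: revealed 1 new [(3,2)] -> total=11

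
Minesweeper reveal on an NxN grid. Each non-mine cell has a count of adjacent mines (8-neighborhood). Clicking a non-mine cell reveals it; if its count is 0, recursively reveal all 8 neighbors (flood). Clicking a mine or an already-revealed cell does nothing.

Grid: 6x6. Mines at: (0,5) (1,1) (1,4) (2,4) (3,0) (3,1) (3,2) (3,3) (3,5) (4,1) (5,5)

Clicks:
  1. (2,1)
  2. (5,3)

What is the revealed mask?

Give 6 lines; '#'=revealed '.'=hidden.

Click 1 (2,1) count=4: revealed 1 new [(2,1)] -> total=1
Click 2 (5,3) count=0: revealed 6 new [(4,2) (4,3) (4,4) (5,2) (5,3) (5,4)] -> total=7

Answer: ......
......
.#....
......
..###.
..###.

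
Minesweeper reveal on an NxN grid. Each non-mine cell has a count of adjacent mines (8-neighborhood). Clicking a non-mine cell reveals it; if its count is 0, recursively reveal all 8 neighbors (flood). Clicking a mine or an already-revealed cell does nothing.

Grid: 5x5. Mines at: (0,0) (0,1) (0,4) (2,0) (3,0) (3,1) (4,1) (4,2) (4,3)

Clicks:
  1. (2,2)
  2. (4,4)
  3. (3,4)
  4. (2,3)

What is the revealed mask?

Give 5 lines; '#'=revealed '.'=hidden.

Click 1 (2,2) count=1: revealed 1 new [(2,2)] -> total=1
Click 2 (4,4) count=1: revealed 1 new [(4,4)] -> total=2
Click 3 (3,4) count=1: revealed 1 new [(3,4)] -> total=3
Click 4 (2,3) count=0: revealed 7 new [(1,2) (1,3) (1,4) (2,3) (2,4) (3,2) (3,3)] -> total=10

Answer: .....
..###
..###
..###
....#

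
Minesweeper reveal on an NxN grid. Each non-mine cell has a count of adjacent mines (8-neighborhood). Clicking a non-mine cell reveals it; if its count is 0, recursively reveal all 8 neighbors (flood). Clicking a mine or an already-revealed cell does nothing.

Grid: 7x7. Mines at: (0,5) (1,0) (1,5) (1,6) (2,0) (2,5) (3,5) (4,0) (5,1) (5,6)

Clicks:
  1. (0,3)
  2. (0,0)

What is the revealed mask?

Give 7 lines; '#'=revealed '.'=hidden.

Answer: #####..
.####..
.####..
.####..
.#####.
..####.
..####.

Derivation:
Click 1 (0,3) count=0: revealed 29 new [(0,1) (0,2) (0,3) (0,4) (1,1) (1,2) (1,3) (1,4) (2,1) (2,2) (2,3) (2,4) (3,1) (3,2) (3,3) (3,4) (4,1) (4,2) (4,3) (4,4) (4,5) (5,2) (5,3) (5,4) (5,5) (6,2) (6,3) (6,4) (6,5)] -> total=29
Click 2 (0,0) count=1: revealed 1 new [(0,0)] -> total=30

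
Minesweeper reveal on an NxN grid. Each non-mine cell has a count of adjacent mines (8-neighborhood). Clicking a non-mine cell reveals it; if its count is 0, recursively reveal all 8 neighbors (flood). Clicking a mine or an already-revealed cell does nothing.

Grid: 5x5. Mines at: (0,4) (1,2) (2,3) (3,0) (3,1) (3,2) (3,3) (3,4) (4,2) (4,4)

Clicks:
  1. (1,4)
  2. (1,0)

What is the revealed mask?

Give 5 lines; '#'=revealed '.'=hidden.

Click 1 (1,4) count=2: revealed 1 new [(1,4)] -> total=1
Click 2 (1,0) count=0: revealed 6 new [(0,0) (0,1) (1,0) (1,1) (2,0) (2,1)] -> total=7

Answer: ##...
##..#
##...
.....
.....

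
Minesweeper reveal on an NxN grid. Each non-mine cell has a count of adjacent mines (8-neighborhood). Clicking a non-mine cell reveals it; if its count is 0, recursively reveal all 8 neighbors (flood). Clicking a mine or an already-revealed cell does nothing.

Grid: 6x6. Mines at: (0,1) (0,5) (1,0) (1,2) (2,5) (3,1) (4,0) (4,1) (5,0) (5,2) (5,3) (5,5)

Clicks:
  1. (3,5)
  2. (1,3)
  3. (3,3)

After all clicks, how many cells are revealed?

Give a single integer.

Click 1 (3,5) count=1: revealed 1 new [(3,5)] -> total=1
Click 2 (1,3) count=1: revealed 1 new [(1,3)] -> total=2
Click 3 (3,3) count=0: revealed 9 new [(2,2) (2,3) (2,4) (3,2) (3,3) (3,4) (4,2) (4,3) (4,4)] -> total=11

Answer: 11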